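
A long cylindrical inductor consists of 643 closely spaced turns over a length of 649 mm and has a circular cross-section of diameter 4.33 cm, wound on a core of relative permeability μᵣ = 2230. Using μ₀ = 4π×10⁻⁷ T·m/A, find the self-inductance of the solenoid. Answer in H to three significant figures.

A = π(d/2)² = π(2.165×10^-2 m)² = 1.473×10^-3 m².
For a long solenoid, L = μ₀μᵣN²A/ℓ.
L = (4π×10⁻⁷)(2230)(643)²(1.473×10^-3)/(0.649 m) = 2.629 H.

L ≈ 2.63 H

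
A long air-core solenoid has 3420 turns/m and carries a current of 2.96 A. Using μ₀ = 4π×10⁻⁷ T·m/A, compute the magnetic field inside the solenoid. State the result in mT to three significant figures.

B ≈ 12.7 mT

Inside a long solenoid, B = μ₀nI.
B = (4π×10⁻⁷)(3.420×10^3 m⁻¹)(2.96 A) = 1.272×10^-2 T.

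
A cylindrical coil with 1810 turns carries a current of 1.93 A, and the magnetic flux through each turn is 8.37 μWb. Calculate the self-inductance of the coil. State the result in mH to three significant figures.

Self-inductance is defined by L = NΦ_B/I (flux linkage over current).
L = (1810)(8.370×10^-6 Wb)/(1.93 A) = 7.850×10^-3 H.

L ≈ 7.85 mH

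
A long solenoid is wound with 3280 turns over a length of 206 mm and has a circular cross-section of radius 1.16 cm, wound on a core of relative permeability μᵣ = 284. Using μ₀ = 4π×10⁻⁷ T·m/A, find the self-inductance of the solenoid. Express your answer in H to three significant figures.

A = πr² = π(1.160×10^-2 m)² = 4.227×10^-4 m².
For a long solenoid, L = μ₀μᵣN²A/ℓ.
L = (4π×10⁻⁷)(284)(3280)²(4.227×10^-4)/(0.206 m) = 7.879 H.

L ≈ 7.88 H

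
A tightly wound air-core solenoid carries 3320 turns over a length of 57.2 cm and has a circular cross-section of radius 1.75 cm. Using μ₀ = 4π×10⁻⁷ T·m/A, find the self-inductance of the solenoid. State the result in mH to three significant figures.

L ≈ 23.3 mH

A = πr² = π(1.750×10^-2 m)² = 9.621×10^-4 m².
For a long solenoid, L = μ₀N²A/ℓ.
L = (4π×10⁻⁷)(3320)²(9.621×10^-4)/(0.572 m) = 2.330×10^-2 H.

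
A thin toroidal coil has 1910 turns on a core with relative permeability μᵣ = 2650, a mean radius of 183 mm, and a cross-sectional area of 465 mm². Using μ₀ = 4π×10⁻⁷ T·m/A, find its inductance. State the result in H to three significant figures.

L ≈ 4.91 H

For a thin toroid, L = μ₀μᵣN²A/(2πR).
L = (4π×10⁻⁷)(2650)(1910)²(4.650×10^-4) / (2π×0.183 m) = 4.913 H.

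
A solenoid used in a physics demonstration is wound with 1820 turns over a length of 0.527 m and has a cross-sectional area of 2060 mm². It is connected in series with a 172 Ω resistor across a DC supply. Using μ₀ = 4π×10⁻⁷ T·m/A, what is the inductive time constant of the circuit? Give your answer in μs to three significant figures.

τ ≈ 94.6 μs

A = 2060 mm² = 2.060×10^-3 m².
L = μ₀N²A/ℓ = (4π×10⁻⁷)(1820)²(2.060×10^-3)/(0.527) = 1.627×10^-2 H.
τ = L/R = (1.627×10^-2)/(172) = 9.460×10^-5 s.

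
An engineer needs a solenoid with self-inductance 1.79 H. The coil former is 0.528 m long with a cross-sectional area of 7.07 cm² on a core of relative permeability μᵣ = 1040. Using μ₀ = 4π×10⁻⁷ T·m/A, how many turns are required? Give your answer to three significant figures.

A = 7.07 cm² = 7.070×10^-4 m².
From L = μ₀μᵣN²A/ℓ, N = √(Lℓ / (μ₀μᵣA)).
N = √[(1.79)(0.528) / ((4π×10⁻⁷)(1040)×7.070×10^-4)] = √(1.023×10^6) ≈ 1011.4.

N ≈ 1010 turns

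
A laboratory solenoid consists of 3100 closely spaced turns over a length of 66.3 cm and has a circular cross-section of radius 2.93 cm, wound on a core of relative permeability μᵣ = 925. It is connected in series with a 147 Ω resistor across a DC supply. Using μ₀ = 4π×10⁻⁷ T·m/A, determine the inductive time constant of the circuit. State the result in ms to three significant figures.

A = πr² = π(2.930×10^-2 m)² = 2.697×10^-3 m².
L = μ₀μᵣN²A/ℓ = (4π×10⁻⁷)(925)(3100)²(2.697×10^-3)/(0.663) = 45.44 H.
τ = L/R = (45.44)/(147) = 0.3091 s.

τ ≈ 309 ms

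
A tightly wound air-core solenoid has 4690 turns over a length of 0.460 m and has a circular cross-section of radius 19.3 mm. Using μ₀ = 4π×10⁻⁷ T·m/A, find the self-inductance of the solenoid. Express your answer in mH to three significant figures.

L ≈ 70.3 mH

A = πr² = π(1.930×10^-2 m)² = 1.170×10^-3 m².
For a long solenoid, L = μ₀N²A/ℓ.
L = (4π×10⁻⁷)(4690)²(1.170×10^-3)/(0.46 m) = 7.032×10^-2 H.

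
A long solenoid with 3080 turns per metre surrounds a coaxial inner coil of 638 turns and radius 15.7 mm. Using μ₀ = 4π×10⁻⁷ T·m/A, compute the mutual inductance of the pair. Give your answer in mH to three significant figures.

M ≈ 1.91 mH

The outer solenoid produces a uniform field B₁ = μ₀n₁I₁ across the inner coil,
so the flux linkage is N₂Φ = N₂B₁A₂ = μ₀n₁N₂A₂·I₁, giving M = μ₀n₁N₂A₂.
A₂ = πr² = π(1.570×10^-2 m)² = 7.744×10^-4 m².
M = (4π×10⁻⁷)(3080)(638)(7.744×10^-4) = 1.912×10^-3 H.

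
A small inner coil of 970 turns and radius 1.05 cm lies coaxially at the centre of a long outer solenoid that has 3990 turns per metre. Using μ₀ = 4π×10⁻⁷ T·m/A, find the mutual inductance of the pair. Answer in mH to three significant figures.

The outer solenoid produces a uniform field B₁ = μ₀n₁I₁ across the inner coil,
so the flux linkage is N₂Φ = N₂B₁A₂ = μ₀n₁N₂A₂·I₁, giving M = μ₀n₁N₂A₂.
A₂ = πr² = π(1.050×10^-2 m)² = 3.464×10^-4 m².
M = (4π×10⁻⁷)(3990)(970)(3.464×10^-4) = 1.6845×10^-3 H.

M ≈ 1.68 mH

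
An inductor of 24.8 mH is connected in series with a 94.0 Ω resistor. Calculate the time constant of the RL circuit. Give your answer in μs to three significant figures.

τ ≈ 264 μs

τ = L/R = (2.480×10^-2 H)/(94.0 Ω) = 2.638×10^-4 s.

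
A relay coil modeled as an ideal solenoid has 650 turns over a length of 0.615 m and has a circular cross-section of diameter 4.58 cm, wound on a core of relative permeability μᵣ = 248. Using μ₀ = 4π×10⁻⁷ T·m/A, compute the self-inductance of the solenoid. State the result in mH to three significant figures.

L ≈ 353 mH

A = π(d/2)² = π(2.290×10^-2 m)² = 1.647×10^-3 m².
For a long solenoid, L = μ₀μᵣN²A/ℓ.
L = (4π×10⁻⁷)(248)(650)²(1.647×10^-3)/(0.615 m) = 0.3527 H.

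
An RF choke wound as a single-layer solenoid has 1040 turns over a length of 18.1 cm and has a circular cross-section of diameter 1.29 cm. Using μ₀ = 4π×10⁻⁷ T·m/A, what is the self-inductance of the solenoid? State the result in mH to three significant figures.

L ≈ 0.981 mH

A = π(d/2)² = π(6.450×10^-3 m)² = 1.307×10^-4 m².
For a long solenoid, L = μ₀N²A/ℓ.
L = (4π×10⁻⁷)(1040)²(1.307×10^-4)/(0.181 m) = 9.814×10^-4 H.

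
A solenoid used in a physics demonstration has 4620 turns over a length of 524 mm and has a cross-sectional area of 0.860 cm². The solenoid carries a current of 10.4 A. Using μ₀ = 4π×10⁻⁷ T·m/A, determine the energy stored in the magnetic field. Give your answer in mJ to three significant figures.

U ≈ 238 mJ

A = 0.860 cm² = 8.600×10^-5 m².
L = μ₀N²A/ℓ = (4π×10⁻⁷)(4620)²(8.600×10^-5)/(0.524) = 4.402×10^-3 H.
U = ½LI² = ½(4.402×10^-3)(10.4)² = 0.2381 J.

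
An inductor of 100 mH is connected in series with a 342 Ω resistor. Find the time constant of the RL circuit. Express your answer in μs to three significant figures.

τ ≈ 292 μs

τ = L/R = (0.1 H)/(342 Ω) = 2.924×10^-4 s.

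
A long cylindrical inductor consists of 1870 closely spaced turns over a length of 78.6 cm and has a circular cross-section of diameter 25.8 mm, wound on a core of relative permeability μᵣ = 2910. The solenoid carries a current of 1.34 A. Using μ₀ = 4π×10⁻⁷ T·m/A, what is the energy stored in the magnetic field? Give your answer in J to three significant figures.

A = π(d/2)² = π(1.290×10^-2 m)² = 5.228×10^-4 m².
L = μ₀μᵣN²A/ℓ = (4π×10⁻⁷)(2910)(1870)²(5.228×10^-4)/(0.786) = 8.505 H.
U = ½LI² = ½(8.505)(1.34)² = 7.636 J.

U ≈ 7.64 J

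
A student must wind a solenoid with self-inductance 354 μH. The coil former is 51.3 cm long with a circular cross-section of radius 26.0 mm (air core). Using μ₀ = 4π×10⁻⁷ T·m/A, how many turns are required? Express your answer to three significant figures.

N ≈ 261 turns

A = πr² = π(2.600×10^-2 m)² = 2.124×10^-3 m².
From L = μ₀N²A/ℓ, N = √(Lℓ / (μ₀A)).
N = √[(3.540×10^-4)(0.513) / ((4π×10⁻⁷)×2.124×10^-3)] = √(6.8048×10^4) ≈ 260.9.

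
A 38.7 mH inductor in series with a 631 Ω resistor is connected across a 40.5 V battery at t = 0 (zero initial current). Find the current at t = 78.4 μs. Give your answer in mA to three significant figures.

I ≈ 46.3 mA

τ = L/R = 3.870×10^-2/631 = 6.133×10^-5 s; final current I_∞ = ε/R = 40.5/631 = 6.418×10^-2 A.
I(t) = I_∞(1 − e^(−t/τ)) with t/τ = 1.278.
I = (6.418×10^-2)(1 − e^(−1.278)) = 4.631×10^-2 A.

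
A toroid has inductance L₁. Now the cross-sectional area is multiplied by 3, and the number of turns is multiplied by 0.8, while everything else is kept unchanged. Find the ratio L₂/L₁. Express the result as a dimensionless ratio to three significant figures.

L₂/L₁ = 1.92

For a toroid, L ∝ μᵣN²A/R.
L₂/L₁ = (3) × (0.8)^2 = 1.92.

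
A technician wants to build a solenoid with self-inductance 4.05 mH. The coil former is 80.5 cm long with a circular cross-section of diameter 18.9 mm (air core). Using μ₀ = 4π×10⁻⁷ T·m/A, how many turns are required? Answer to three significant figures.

N ≈ 3040 turns

A = π(d/2)² = π(9.450×10^-3 m)² = 2.806×10^-4 m².
From L = μ₀N²A/ℓ, N = √(Lℓ / (μ₀A)).
N = √[(4.050×10^-3)(0.805) / ((4π×10⁻⁷)×2.806×10^-4)] = √(9.248×10^6) ≈ 3041.0.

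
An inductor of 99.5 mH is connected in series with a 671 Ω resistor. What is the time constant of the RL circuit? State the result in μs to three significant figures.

τ ≈ 148 μs

τ = L/R = (9.950×10^-2 H)/(671 Ω) = 1.483×10^-4 s.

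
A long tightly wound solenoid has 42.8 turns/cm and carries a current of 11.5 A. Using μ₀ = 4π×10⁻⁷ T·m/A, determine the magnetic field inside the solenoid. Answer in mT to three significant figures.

Inside a long solenoid, B = μ₀nI.
B = (4π×10⁻⁷)(4.280×10^3 m⁻¹)(11.5 A) = 6.185×10^-2 T.

B ≈ 61.9 mT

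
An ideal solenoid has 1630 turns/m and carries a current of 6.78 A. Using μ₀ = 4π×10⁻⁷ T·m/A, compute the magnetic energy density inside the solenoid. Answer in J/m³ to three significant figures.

B = μ₀nI = (4π×10⁻⁷)(1.630×10^3)(6.78) = 1.389×10^-2 T.
u = B²/(2μ₀) = (1.389×10^-2)²/(2×4π×10⁻⁷) = 76.74 J/m³.

u ≈ 76.7 J/m³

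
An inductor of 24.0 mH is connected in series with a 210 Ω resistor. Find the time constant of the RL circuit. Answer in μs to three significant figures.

τ ≈ 114 μs

τ = L/R = (2.400×10^-2 H)/(210 Ω) = 1.143×10^-4 s.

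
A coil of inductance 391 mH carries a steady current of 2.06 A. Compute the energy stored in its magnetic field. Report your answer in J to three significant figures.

Stored magnetic energy: U = ½LI².
U = ½(0.391 H)(2.06 A)² = 0.8296 J.

U ≈ 0.830 J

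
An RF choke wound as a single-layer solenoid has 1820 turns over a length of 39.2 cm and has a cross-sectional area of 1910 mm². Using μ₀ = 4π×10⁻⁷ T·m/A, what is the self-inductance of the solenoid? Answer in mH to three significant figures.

A = 1910 mm² = 1.910×10^-3 m².
For a long solenoid, L = μ₀N²A/ℓ.
L = (4π×10⁻⁷)(1820)²(1.910×10^-3)/(0.392 m) = 2.028×10^-2 H.

L ≈ 20.3 mH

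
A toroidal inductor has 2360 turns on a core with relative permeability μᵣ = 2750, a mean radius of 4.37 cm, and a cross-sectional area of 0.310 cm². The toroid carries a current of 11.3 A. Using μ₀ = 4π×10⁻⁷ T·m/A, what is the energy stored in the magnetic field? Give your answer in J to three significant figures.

U ≈ 139 J

L = μ₀μᵣN²A/(2πR) = (4π×10⁻⁷)(2750)(2360)²(3.100×10^-5)/(2π×4.370×10^-2) = 2.173 H.
U = ½LI² = ½(2.173)(11.3)² = 138.7 J.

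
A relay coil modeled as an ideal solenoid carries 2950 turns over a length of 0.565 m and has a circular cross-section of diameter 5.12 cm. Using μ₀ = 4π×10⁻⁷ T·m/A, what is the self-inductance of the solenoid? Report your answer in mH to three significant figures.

A = π(d/2)² = π(2.560×10^-2 m)² = 2.059×10^-3 m².
For a long solenoid, L = μ₀N²A/ℓ.
L = (4π×10⁻⁷)(2950)²(2.059×10^-3)/(0.565 m) = 3.985×10^-2 H.

L ≈ 39.9 mH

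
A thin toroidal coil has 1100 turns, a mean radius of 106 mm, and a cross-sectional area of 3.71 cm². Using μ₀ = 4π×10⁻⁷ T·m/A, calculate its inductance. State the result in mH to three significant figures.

For a thin toroid, L = μ₀N²A/(2πR).
L = (4π×10⁻⁷)(1100)²(3.710×10^-4) / (2π×0.106 m) = 8.470×10^-4 H.

L ≈ 0.847 mH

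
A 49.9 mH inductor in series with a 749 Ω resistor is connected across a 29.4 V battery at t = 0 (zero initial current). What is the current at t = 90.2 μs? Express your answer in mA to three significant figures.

τ = L/R = 4.990×10^-2/749 = 6.662×10^-5 s; final current I_∞ = ε/R = 29.4/749 = 3.925×10^-2 A.
I(t) = I_∞(1 − e^(−t/τ)) with t/τ = 1.354.
I = (3.925×10^-2)(1 − e^(−1.354)) = 2.912×10^-2 A.

I ≈ 29.1 mA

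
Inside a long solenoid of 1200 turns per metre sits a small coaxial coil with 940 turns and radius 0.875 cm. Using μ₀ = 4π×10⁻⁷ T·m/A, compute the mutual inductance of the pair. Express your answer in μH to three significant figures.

The outer solenoid produces a uniform field B₁ = μ₀n₁I₁ across the inner coil,
so the flux linkage is N₂Φ = N₂B₁A₂ = μ₀n₁N₂A₂·I₁, giving M = μ₀n₁N₂A₂.
A₂ = πr² = π(8.750×10^-3 m)² = 2.405×10^-4 m².
M = (4π×10⁻⁷)(1200)(940)(2.405×10^-4) = 3.409×10^-4 H.

M ≈ 341 μH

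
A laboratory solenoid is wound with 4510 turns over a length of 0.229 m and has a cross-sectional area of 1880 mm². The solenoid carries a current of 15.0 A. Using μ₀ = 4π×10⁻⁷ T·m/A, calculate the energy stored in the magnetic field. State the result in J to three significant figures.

A = 1880 mm² = 1.880×10^-3 m².
L = μ₀N²A/ℓ = (4π×10⁻⁷)(4510)²(1.880×10^-3)/(0.229) = 0.2098 H.
U = ½LI² = ½(0.2098)(15.0)² = 23.61 J.

U ≈ 23.6 J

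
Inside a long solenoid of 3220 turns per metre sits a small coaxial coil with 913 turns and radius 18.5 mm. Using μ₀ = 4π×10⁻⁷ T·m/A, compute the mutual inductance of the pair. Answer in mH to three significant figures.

The outer solenoid produces a uniform field B₁ = μ₀n₁I₁ across the inner coil,
so the flux linkage is N₂Φ = N₂B₁A₂ = μ₀n₁N₂A₂·I₁, giving M = μ₀n₁N₂A₂.
A₂ = πr² = π(1.850×10^-2 m)² = 1.075×10^-3 m².
M = (4π×10⁻⁷)(3220)(913)(1.075×10^-3) = 3.972×10^-3 H.

M ≈ 3.97 mH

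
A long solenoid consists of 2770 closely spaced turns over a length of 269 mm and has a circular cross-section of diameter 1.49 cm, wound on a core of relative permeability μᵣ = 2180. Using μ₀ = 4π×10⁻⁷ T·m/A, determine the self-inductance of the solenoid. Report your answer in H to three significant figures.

L ≈ 13.6 H

A = π(d/2)² = π(7.450×10^-3 m)² = 1.744×10^-4 m².
For a long solenoid, L = μ₀μᵣN²A/ℓ.
L = (4π×10⁻⁷)(2180)(2770)²(1.744×10^-4)/(0.269 m) = 13.62 H.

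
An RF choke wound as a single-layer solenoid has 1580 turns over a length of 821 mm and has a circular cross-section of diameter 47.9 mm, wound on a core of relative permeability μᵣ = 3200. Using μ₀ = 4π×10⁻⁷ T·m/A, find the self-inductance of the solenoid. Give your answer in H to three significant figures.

L ≈ 22.0 H

A = π(d/2)² = π(2.395×10^-2 m)² = 1.802×10^-3 m².
For a long solenoid, L = μ₀μᵣN²A/ℓ.
L = (4π×10⁻⁷)(3200)(1580)²(1.802×10^-3)/(0.821 m) = 22.03 H.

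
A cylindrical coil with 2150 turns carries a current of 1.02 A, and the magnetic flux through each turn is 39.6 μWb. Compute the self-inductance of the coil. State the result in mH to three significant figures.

L ≈ 83.5 mH

Self-inductance is defined by L = NΦ_B/I (flux linkage over current).
L = (2150)(3.960×10^-5 Wb)/(1.02 A) = 8.347×10^-2 H.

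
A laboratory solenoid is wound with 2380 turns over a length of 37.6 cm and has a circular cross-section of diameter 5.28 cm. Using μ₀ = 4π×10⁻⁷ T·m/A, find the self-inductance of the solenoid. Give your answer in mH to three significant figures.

A = π(d/2)² = π(2.640×10^-2 m)² = 2.190×10^-3 m².
For a long solenoid, L = μ₀N²A/ℓ.
L = (4π×10⁻⁷)(2380)²(2.190×10^-3)/(0.376 m) = 4.145×10^-2 H.

L ≈ 41.5 mH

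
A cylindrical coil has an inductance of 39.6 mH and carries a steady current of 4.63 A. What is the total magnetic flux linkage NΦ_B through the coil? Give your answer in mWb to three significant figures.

From L = NΦ_B/I, the flux linkage is NΦ_B = LI.
NΦ_B = (3.960×10^-2 H)(4.63 A) = 0.1833 Wb.

NΦ_B ≈ 183 mWb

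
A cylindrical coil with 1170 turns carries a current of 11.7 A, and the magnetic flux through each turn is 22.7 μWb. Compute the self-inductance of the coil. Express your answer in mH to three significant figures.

L ≈ 2.27 mH

Self-inductance is defined by L = NΦ_B/I (flux linkage over current).
L = (1170)(2.270×10^-5 Wb)/(11.7 A) = 2.270×10^-3 H.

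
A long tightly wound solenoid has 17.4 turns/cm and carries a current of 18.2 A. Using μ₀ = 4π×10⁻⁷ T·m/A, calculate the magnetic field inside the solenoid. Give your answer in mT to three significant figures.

B ≈ 39.8 mT

Inside a long solenoid, B = μ₀nI.
B = (4π×10⁻⁷)(1.740×10^3 m⁻¹)(18.2 A) = 3.980×10^-2 T.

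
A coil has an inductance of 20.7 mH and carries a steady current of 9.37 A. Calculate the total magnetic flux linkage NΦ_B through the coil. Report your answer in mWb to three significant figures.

NΦ_B ≈ 194 mWb

From L = NΦ_B/I, the flux linkage is NΦ_B = LI.
NΦ_B = (2.070×10^-2 H)(9.37 A) = 0.194 Wb.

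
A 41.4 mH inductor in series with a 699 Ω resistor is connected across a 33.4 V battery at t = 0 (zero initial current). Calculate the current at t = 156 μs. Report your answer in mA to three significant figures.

I ≈ 44.4 mA

τ = L/R = 4.140×10^-2/699 = 5.923×10^-5 s; final current I_∞ = ε/R = 33.4/699 = 4.778×10^-2 A.
I(t) = I_∞(1 − e^(−t/τ)) with t/τ = 2.634.
I = (4.778×10^-2)(1 − e^(−2.634)) = 4.435×10^-2 A.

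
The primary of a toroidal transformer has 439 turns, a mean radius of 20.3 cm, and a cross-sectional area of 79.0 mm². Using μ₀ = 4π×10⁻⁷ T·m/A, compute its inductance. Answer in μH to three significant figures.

For a thin toroid, L = μ₀N²A/(2πR).
L = (4π×10⁻⁷)(439)²(7.900×10^-5) / (2π×0.203 m) = 1.500×10^-5 H.

L ≈ 15.0 μH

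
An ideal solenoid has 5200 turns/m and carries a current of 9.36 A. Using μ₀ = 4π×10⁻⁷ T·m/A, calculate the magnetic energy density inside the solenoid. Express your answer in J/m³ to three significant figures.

B = μ₀nI = (4π×10⁻⁷)(5.200×10^3)(9.36) = 6.116×10^-2 T.
u = B²/(2μ₀) = (6.116×10^-2)²/(2×4π×10⁻⁷) = 1.488×10^3 J/m³.

u ≈ 1490 J/m³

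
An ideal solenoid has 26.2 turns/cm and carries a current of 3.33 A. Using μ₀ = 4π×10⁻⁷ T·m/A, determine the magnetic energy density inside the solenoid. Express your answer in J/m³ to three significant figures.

u ≈ 47.8 J/m³

B = μ₀nI = (4π×10⁻⁷)(2.620×10^3)(3.33) = 1.096×10^-2 T.
u = B²/(2μ₀) = (1.096×10^-2)²/(2×4π×10⁻⁷) = 47.83 J/m³.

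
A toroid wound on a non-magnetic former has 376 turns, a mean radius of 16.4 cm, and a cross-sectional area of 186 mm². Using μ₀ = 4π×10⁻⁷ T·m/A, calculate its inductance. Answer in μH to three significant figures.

L ≈ 32.1 μH

For a thin toroid, L = μ₀N²A/(2πR).
L = (4π×10⁻⁷)(376)²(1.860×10^-4) / (2π×0.164 m) = 3.207×10^-5 H.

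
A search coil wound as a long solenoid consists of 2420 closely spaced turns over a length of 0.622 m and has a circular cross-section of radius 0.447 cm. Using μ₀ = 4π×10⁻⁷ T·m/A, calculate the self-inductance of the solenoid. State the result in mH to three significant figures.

L ≈ 0.743 mH

A = πr² = π(4.470×10^-3 m)² = 6.277×10^-5 m².
For a long solenoid, L = μ₀N²A/ℓ.
L = (4π×10⁻⁷)(2420)²(6.277×10^-5)/(0.622 m) = 7.427×10^-4 H.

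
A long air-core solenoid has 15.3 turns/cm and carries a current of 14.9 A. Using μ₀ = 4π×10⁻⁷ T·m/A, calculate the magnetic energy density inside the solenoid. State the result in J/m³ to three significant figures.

u ≈ 327 J/m³

B = μ₀nI = (4π×10⁻⁷)(1.530×10^3)(14.9) = 2.8648×10^-2 T.
u = B²/(2μ₀) = (2.8648×10^-2)²/(2×4π×10⁻⁷) = 326.5 J/m³.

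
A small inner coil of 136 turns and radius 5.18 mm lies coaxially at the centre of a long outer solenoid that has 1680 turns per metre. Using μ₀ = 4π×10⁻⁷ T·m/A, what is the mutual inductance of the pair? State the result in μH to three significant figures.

The outer solenoid produces a uniform field B₁ = μ₀n₁I₁ across the inner coil,
so the flux linkage is N₂Φ = N₂B₁A₂ = μ₀n₁N₂A₂·I₁, giving M = μ₀n₁N₂A₂.
A₂ = πr² = π(5.180×10^-3 m)² = 8.430×10^-5 m².
M = (4π×10⁻⁷)(1680)(136)(8.430×10^-5) = 2.420×10^-5 H.

M ≈ 24.2 μH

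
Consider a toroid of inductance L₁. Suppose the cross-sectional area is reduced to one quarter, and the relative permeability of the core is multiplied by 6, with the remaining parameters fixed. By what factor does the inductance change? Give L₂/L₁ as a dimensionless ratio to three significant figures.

For a toroid, L ∝ μᵣN²A/R.
L₂/L₁ = (0.25) × (6) = 1.50.

L₂/L₁ = 1.50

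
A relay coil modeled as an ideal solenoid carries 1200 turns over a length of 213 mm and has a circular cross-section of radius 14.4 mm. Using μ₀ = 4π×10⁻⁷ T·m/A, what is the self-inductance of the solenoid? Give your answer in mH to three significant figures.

A = πr² = π(1.440×10^-2 m)² = 6.514×10^-4 m².
For a long solenoid, L = μ₀N²A/ℓ.
L = (4π×10⁻⁷)(1200)²(6.514×10^-4)/(0.213 m) = 5.534×10^-3 H.

L ≈ 5.53 mH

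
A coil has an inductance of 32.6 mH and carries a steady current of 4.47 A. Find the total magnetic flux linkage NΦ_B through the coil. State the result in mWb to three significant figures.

From L = NΦ_B/I, the flux linkage is NΦ_B = LI.
NΦ_B = (3.260×10^-2 H)(4.47 A) = 0.1457 Wb.

NΦ_B ≈ 146 mWb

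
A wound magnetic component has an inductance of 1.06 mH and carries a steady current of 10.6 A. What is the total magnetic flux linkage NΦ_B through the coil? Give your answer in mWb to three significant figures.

NΦ_B ≈ 11.2 mWb

From L = NΦ_B/I, the flux linkage is NΦ_B = LI.
NΦ_B = (1.060×10^-3 H)(10.6 A) = 1.124×10^-2 Wb.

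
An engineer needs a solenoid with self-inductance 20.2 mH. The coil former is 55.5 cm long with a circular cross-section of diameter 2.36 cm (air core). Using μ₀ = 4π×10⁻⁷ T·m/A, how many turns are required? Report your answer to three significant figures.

A = π(d/2)² = π(1.180×10^-2 m)² = 4.374×10^-4 m².
From L = μ₀N²A/ℓ, N = √(Lℓ / (μ₀A)).
N = √[(2.020×10^-2)(0.555) / ((4π×10⁻⁷)×4.374×10^-4)] = √(2.039×10^7) ≈ 4516.1.

N ≈ 4520 turns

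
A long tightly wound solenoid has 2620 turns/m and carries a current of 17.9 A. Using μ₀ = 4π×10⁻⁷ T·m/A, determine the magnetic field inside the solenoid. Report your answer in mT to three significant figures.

Inside a long solenoid, B = μ₀nI.
B = (4π×10⁻⁷)(2.620×10^3 m⁻¹)(17.9 A) = 5.893×10^-2 T.

B ≈ 58.9 mT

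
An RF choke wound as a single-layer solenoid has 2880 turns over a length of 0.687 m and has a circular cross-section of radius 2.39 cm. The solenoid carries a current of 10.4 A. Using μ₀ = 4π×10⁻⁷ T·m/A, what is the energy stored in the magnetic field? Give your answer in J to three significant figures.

A = πr² = π(2.390×10^-2 m)² = 1.7945×10^-3 m².
L = μ₀N²A/ℓ = (4π×10⁻⁷)(2880)²(1.7945×10^-3)/(0.687) = 2.723×10^-2 H.
U = ½LI² = ½(2.723×10^-2)(10.4)² = 1.472 J.

U ≈ 1.47 J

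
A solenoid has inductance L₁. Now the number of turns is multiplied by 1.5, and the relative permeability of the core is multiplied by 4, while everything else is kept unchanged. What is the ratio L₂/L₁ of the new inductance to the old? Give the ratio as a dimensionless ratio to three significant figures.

L₂/L₁ = 9.00

For a solenoid, L ∝ μᵣN²A/ℓ.
L₂/L₁ = (1.5)^2 × (4) = 9.00.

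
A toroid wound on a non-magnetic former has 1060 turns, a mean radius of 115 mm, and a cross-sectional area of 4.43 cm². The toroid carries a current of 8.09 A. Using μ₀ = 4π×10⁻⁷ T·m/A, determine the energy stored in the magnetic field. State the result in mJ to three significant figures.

U ≈ 28.3 mJ

L = μ₀N²A/(2πR) = (4π×10⁻⁷)(1060)²(4.430×10^-4)/(2π×0.115) = 8.657×10^-4 H.
U = ½LI² = ½(8.657×10^-4)(8.09)² = 2.833×10^-2 J.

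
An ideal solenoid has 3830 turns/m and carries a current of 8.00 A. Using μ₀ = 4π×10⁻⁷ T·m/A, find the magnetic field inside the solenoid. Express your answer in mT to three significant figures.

B ≈ 38.5 mT

Inside a long solenoid, B = μ₀nI.
B = (4π×10⁻⁷)(3.830×10^3 m⁻¹)(8.00 A) = 3.850×10^-2 T.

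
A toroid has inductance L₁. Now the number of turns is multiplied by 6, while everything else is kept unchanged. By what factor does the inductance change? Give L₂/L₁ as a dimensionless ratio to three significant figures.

L₂/L₁ = 36.0

For a toroid, L ∝ μᵣN²A/R.
L₂/L₁ = (6)^2 = 36.0.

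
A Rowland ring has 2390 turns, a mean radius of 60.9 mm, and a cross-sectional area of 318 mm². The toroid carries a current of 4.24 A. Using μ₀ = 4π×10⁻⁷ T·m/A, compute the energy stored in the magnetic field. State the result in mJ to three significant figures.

U ≈ 53.6 mJ

L = μ₀N²A/(2πR) = (4π×10⁻⁷)(2390)²(3.180×10^-4)/(2π×6.090×10^-2) = 5.965×10^-3 H.
U = ½LI² = ½(5.965×10^-3)(4.24)² = 5.362×10^-2 J.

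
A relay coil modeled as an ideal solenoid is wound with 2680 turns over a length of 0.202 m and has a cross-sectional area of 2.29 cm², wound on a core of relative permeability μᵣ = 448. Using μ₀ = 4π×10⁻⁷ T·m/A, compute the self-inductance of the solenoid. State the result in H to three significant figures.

A = 2.29 cm² = 2.290×10^-4 m².
For a long solenoid, L = μ₀μᵣN²A/ℓ.
L = (4π×10⁻⁷)(448)(2680)²(2.290×10^-4)/(0.202 m) = 4.584 H.

L ≈ 4.58 H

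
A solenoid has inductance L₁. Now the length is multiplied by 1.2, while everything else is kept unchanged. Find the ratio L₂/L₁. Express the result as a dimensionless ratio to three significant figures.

For a solenoid, L ∝ μᵣN²A/ℓ.
L₂/L₁ = (1.2)^-1 = 0.833.

L₂/L₁ = 0.833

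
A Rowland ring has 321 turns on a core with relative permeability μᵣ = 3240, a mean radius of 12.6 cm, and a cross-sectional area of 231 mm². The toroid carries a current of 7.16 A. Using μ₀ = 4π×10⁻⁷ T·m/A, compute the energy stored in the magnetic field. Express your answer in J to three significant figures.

L = μ₀μᵣN²A/(2πR) = (4π×10⁻⁷)(3240)(321)²(2.310×10^-4)/(2π×0.126) = 0.1224 H.
U = ½LI² = ½(0.1224)(7.16)² = 3.138 J.

U ≈ 3.14 J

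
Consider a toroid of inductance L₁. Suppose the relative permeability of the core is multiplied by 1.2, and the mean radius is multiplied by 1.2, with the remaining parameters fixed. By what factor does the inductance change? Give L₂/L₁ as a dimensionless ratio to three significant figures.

For a toroid, L ∝ μᵣN²A/R.
L₂/L₁ = (1.2) × (1.2)^-1 = 1.00.

L₂/L₁ = 1.00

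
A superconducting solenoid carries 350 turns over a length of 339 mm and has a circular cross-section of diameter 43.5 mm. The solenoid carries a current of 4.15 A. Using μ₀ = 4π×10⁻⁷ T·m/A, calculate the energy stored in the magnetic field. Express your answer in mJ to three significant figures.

U ≈ 5.81 mJ

A = π(d/2)² = π(2.175×10^-2 m)² = 1.486×10^-3 m².
L = μ₀N²A/ℓ = (4π×10⁻⁷)(350)²(1.486×10^-3)/(0.339) = 6.749×10^-4 H.
U = ½LI² = ½(6.749×10^-4)(4.15)² = 5.811×10^-3 J.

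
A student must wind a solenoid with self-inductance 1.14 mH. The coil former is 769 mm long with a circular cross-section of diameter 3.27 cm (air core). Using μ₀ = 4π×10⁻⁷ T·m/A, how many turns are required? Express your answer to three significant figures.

N ≈ 911 turns

A = π(d/2)² = π(1.635×10^-2 m)² = 8.398×10^-4 m².
From L = μ₀N²A/ℓ, N = √(Lℓ / (μ₀A)).
N = √[(1.140×10^-3)(0.769) / ((4π×10⁻⁷)×8.398×10^-4)] = √(8.307×10^5) ≈ 911.4.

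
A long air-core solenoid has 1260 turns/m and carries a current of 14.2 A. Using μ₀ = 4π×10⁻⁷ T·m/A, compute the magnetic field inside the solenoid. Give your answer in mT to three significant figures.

B ≈ 22.5 mT

Inside a long solenoid, B = μ₀nI.
B = (4π×10⁻⁷)(1.260×10^3 m⁻¹)(14.2 A) = 2.248×10^-2 T.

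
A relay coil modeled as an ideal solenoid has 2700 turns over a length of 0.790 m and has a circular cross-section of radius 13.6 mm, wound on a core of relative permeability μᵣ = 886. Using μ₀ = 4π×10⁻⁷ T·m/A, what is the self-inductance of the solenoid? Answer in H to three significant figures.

A = πr² = π(1.360×10^-2 m)² = 5.811×10^-4 m².
For a long solenoid, L = μ₀μᵣN²A/ℓ.
L = (4π×10⁻⁷)(886)(2700)²(5.811×10^-4)/(0.79 m) = 5.97 H.

L ≈ 5.97 H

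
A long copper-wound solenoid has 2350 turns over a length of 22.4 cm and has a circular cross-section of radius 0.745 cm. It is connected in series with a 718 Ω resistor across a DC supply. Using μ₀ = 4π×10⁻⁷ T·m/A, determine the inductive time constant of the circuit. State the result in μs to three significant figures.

A = πr² = π(7.450×10^-3 m)² = 1.744×10^-4 m².
L = μ₀N²A/ℓ = (4π×10⁻⁷)(2350)²(1.744×10^-4)/(0.224) = 5.402×10^-3 H.
τ = L/R = (5.402×10^-3)/(718) = 7.524×10^-6 s.

τ ≈ 7.52 μs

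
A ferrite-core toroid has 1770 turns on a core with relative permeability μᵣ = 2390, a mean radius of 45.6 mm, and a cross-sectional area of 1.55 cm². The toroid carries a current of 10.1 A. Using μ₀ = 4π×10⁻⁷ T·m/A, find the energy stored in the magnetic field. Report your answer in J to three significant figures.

U ≈ 260 J

L = μ₀μᵣN²A/(2πR) = (4π×10⁻⁷)(2390)(1770)²(1.550×10^-4)/(2π×4.560×10^-2) = 5.09 H.
U = ½LI² = ½(5.09)(10.1)² = 259.6 J.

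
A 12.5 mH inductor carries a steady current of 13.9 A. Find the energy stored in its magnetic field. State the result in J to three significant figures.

U ≈ 1.21 J

Stored magnetic energy: U = ½LI².
U = ½(1.250×10^-2 H)(13.9 A)² = 1.208 J.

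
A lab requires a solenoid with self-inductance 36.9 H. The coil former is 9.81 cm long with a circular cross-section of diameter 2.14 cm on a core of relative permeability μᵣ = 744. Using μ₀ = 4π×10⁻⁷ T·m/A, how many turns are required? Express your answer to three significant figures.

A = π(d/2)² = π(1.070×10^-2 m)² = 3.597×10^-4 m².
From L = μ₀μᵣN²A/ℓ, N = √(Lℓ / (μ₀μᵣA)).
N = √[(36.9)(9.810×10^-2) / ((4π×10⁻⁷)(744)×3.597×10^-4)] = √(1.076×10^7) ≈ 3280.9.

N ≈ 3280 turns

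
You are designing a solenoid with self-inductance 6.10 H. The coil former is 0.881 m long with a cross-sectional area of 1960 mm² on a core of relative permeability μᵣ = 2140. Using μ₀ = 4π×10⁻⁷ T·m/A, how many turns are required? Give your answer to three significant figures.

A = 1960 mm² = 1.960×10^-3 m².
From L = μ₀μᵣN²A/ℓ, N = √(Lℓ / (μ₀μᵣA)).
N = √[(6.1)(0.881) / ((4π×10⁻⁷)(2140)×1.960×10^-3)] = √(1.020×10^6) ≈ 1009.7.

N ≈ 1010 turns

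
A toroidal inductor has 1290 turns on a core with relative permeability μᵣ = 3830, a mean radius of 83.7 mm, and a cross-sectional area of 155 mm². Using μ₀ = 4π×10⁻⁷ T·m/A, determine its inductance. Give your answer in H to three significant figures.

L ≈ 2.36 H

For a thin toroid, L = μ₀μᵣN²A/(2πR).
L = (4π×10⁻⁷)(3830)(1290)²(1.550×10^-4) / (2π×8.370×10^-2 m) = 2.361 H.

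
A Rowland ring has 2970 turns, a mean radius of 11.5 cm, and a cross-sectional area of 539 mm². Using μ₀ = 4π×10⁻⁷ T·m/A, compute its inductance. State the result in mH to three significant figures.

L ≈ 8.27 mH

For a thin toroid, L = μ₀N²A/(2πR).
L = (4π×10⁻⁷)(2970)²(5.390×10^-4) / (2π×0.115 m) = 8.269×10^-3 H.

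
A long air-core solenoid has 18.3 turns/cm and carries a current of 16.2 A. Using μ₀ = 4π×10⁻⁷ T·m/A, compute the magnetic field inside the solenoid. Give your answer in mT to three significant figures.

Inside a long solenoid, B = μ₀nI.
B = (4π×10⁻⁷)(1.830×10^3 m⁻¹)(16.2 A) = 3.725×10^-2 T.

B ≈ 37.3 mT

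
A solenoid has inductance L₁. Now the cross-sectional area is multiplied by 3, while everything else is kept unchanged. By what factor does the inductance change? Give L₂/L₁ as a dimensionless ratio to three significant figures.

L₂/L₁ = 3.00

For a solenoid, L ∝ μᵣN²A/ℓ.
L₂/L₁ = (3) = 3.00.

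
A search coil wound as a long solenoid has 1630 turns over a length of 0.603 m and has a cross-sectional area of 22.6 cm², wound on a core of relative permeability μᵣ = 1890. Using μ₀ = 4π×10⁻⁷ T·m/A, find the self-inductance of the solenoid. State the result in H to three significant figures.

A = 22.6 cm² = 2.260×10^-3 m².
For a long solenoid, L = μ₀μᵣN²A/ℓ.
L = (4π×10⁻⁷)(1890)(1630)²(2.260×10^-3)/(0.603 m) = 23.65 H.

L ≈ 23.7 H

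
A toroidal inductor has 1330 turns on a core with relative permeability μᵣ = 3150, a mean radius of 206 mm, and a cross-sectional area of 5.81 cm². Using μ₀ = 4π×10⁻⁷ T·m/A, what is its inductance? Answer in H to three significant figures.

L ≈ 3.14 H

For a thin toroid, L = μ₀μᵣN²A/(2πR).
L = (4π×10⁻⁷)(3150)(1330)²(5.810×10^-4) / (2π×0.206 m) = 3.143 H.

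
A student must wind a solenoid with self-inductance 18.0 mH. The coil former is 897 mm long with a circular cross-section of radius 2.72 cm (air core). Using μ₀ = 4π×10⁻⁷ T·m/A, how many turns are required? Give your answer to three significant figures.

N ≈ 2350 turns

A = πr² = π(2.720×10^-2 m)² = 2.324×10^-3 m².
From L = μ₀N²A/ℓ, N = √(Lℓ / (μ₀A)).
N = √[(1.800×10^-2)(0.897) / ((4π×10⁻⁷)×2.324×10^-3)] = √(5.528×10^6) ≈ 2351.2.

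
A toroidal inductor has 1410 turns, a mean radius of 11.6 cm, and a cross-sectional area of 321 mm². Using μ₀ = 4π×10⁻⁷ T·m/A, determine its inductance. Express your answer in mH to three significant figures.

L ≈ 1.10 mH

For a thin toroid, L = μ₀N²A/(2πR).
L = (4π×10⁻⁷)(1410)²(3.210×10^-4) / (2π×0.116 m) = 1.100×10^-3 H.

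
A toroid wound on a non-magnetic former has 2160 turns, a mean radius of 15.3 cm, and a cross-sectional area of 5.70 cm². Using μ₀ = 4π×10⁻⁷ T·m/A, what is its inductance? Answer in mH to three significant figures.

For a thin toroid, L = μ₀N²A/(2πR).
L = (4π×10⁻⁷)(2160)²(5.700×10^-4) / (2π×0.153 m) = 3.476×10^-3 H.

L ≈ 3.48 mH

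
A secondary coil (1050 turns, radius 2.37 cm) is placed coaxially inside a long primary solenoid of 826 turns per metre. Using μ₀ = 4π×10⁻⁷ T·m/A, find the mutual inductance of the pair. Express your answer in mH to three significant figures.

M ≈ 1.92 mH

The outer solenoid produces a uniform field B₁ = μ₀n₁I₁ across the inner coil,
so the flux linkage is N₂Φ = N₂B₁A₂ = μ₀n₁N₂A₂·I₁, giving M = μ₀n₁N₂A₂.
A₂ = πr² = π(2.370×10^-2 m)² = 1.7646×10^-3 m².
M = (4π×10⁻⁷)(826)(1050)(1.7646×10^-3) = 1.923×10^-3 H.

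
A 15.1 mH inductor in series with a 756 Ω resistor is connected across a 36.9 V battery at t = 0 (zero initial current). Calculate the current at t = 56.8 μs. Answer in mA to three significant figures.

τ = L/R = 1.510×10^-2/756 = 1.997×10^-5 s; final current I_∞ = ε/R = 36.9/756 = 4.881×10^-2 A.
I(t) = I_∞(1 − e^(−t/τ)) with t/τ = 2.844.
I = (4.881×10^-2)(1 − e^(−2.844)) = 4.597×10^-2 A.

I ≈ 46.0 mA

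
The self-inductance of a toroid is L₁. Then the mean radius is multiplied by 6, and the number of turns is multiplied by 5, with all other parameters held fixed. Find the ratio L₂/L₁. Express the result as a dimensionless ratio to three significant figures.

L₂/L₁ = 4.17

For a toroid, L ∝ μᵣN²A/R.
L₂/L₁ = (6)^-1 × (5)^2 = 4.17.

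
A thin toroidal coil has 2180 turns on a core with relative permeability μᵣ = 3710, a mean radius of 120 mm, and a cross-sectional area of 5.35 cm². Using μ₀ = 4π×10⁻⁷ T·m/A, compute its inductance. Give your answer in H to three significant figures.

L ≈ 15.7 H

For a thin toroid, L = μ₀μᵣN²A/(2πR).
L = (4π×10⁻⁷)(3710)(2180)²(5.350×10^-4) / (2π×0.12 m) = 15.72 H.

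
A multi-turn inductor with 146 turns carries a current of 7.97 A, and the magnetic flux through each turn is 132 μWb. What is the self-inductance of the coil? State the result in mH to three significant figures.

L ≈ 2.42 mH

Self-inductance is defined by L = NΦ_B/I (flux linkage over current).
L = (146)(1.320×10^-4 Wb)/(7.97 A) = 2.418×10^-3 H.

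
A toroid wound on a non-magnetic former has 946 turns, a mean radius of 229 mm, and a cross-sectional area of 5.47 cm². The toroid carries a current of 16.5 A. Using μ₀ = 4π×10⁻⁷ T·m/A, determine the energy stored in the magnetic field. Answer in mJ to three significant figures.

L = μ₀N²A/(2πR) = (4π×10⁻⁷)(946)²(5.470×10^-4)/(2π×0.229) = 4.275×10^-4 H.
U = ½LI² = ½(4.275×10^-4)(16.5)² = 5.820×10^-2 J.

U ≈ 58.2 mJ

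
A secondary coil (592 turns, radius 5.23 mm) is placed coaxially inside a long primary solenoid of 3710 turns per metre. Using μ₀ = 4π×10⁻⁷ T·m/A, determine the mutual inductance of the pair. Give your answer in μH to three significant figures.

The outer solenoid produces a uniform field B₁ = μ₀n₁I₁ across the inner coil,
so the flux linkage is N₂Φ = N₂B₁A₂ = μ₀n₁N₂A₂·I₁, giving M = μ₀n₁N₂A₂.
A₂ = πr² = π(5.230×10^-3 m)² = 8.593×10^-5 m².
M = (4π×10⁻⁷)(3710)(592)(8.593×10^-5) = 2.372×10^-4 H.

M ≈ 237 μH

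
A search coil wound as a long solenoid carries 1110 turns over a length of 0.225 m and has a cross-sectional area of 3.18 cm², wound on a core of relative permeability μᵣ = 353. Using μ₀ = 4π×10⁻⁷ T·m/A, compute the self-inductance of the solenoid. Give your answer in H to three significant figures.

L ≈ 0.772 H

A = 3.18 cm² = 3.180×10^-4 m².
For a long solenoid, L = μ₀μᵣN²A/ℓ.
L = (4π×10⁻⁷)(353)(1110)²(3.180×10^-4)/(0.225 m) = 0.77246 H.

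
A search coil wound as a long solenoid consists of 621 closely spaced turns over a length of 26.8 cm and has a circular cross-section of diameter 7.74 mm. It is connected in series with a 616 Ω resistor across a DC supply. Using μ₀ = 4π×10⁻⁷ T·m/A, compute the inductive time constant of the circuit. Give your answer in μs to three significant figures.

A = π(d/2)² = π(3.870×10^-3 m)² = 4.705×10^-5 m².
L = μ₀N²A/ℓ = (4π×10⁻⁷)(621)²(4.705×10^-5)/(0.268) = 8.508×10^-5 H.
τ = L/R = (8.508×10^-5)/(616) = 1.381×10^-7 s.

τ ≈ 0.138 μs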